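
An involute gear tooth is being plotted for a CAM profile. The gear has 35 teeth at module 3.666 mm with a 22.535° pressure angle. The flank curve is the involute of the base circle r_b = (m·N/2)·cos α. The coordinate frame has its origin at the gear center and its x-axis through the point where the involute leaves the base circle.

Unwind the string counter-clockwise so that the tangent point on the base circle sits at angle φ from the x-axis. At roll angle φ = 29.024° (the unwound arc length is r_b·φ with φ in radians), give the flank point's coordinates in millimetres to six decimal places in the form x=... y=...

pitch radius r_p = m·N/2 = 3.666·35/2 = 64.155000
base radius r_b = r_p·cos α = 64.155000·cos 22.535° = 59.256483
roll angle φ = 29.024° = 0.50656436 rad
x = r_b·(cos φ + φ·sin φ) = 59.256483·(0.87441655 + 0.50656436·0.48517594) = 66.378484
y = r_b·(sin φ − φ·cos φ) = 59.256483·(0.48517594 − 0.50656436·0.87441655) = 2.502263

x=66.378484 y=2.502263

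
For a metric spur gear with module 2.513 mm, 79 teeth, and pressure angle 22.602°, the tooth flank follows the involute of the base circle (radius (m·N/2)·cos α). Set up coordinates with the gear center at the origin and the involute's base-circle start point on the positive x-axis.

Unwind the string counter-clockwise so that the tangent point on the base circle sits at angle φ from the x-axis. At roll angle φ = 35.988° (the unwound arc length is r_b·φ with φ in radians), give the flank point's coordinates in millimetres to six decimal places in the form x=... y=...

pitch radius r_p = m·N/2 = 2.513·79/2 = 99.263500
base radius r_b = r_p·cos α = 99.263500·cos 22.602° = 91.639746
roll angle φ = 35.988° = 0.62810909 rad
x = r_b·(cos φ + φ·sin φ) = 91.639746·(0.80914008 + 0.62810909·0.58761580) = 107.972414
y = r_b·(sin φ − φ·cos φ) = 91.639746·(0.58761580 − 0.62810909·0.80914008) = 7.275056

x=107.972414 y=7.275056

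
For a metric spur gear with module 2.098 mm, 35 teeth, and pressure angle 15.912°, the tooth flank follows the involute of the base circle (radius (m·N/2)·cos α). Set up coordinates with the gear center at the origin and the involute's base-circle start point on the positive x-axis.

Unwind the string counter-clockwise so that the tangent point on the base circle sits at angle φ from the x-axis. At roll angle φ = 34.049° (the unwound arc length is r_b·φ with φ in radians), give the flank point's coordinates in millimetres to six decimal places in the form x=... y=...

x=41.003097 y=2.383880

pitch radius r_p = m·N/2 = 2.098·35/2 = 36.715000
base radius r_b = r_p·cos α = 36.715000·cos 15.912° = 35.308225
roll angle φ = 34.049° = 0.59426716 rad
x = r_b·(cos φ + φ·sin φ) = 35.308225·(0.82855904 + 0.59426716·0.55990170) = 41.003097
y = r_b·(sin φ − φ·cos φ) = 35.308225·(0.55990170 − 0.59426716·0.82855904) = 2.383880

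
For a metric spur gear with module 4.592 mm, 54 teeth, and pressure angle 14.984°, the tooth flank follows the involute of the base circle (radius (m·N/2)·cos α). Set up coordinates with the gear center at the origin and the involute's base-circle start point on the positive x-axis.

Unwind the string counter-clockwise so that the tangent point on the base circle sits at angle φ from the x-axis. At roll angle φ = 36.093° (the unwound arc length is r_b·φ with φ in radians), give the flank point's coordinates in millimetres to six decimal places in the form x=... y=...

x=141.225876 y=9.589343

pitch radius r_p = m·N/2 = 4.592·54/2 = 123.984000
base radius r_b = r_p·cos α = 123.984000·cos 14.984° = 119.768304
roll angle φ = 36.093° = 0.62994169 rad
x = r_b·(cos φ + φ·sin φ) = 119.768304·(0.80806186 + 0.62994169·0.58909764) = 141.225876
y = r_b·(sin φ − φ·cos φ) = 119.768304·(0.58909764 − 0.62994169·0.80806186) = 9.589343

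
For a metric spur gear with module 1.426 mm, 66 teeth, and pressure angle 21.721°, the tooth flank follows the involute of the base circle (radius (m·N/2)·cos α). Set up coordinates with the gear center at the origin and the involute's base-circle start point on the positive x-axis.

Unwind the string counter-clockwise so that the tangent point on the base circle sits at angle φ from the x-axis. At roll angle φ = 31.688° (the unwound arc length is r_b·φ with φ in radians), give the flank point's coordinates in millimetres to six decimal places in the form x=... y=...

x=49.900032 y=2.390565

pitch radius r_p = m·N/2 = 1.426·66/2 = 47.058000
base radius r_b = r_p·cos α = 47.058000·cos 21.721° = 43.716740
roll angle φ = 31.688° = 0.55305993 rad
x = r_b·(cos φ + φ·sin φ) = 43.716740·(0.85092115 + 0.55305993·0.52529345) = 49.900032
y = r_b·(sin φ − φ·cos φ) = 43.716740·(0.52529345 − 0.55305993·0.85092115) = 2.390565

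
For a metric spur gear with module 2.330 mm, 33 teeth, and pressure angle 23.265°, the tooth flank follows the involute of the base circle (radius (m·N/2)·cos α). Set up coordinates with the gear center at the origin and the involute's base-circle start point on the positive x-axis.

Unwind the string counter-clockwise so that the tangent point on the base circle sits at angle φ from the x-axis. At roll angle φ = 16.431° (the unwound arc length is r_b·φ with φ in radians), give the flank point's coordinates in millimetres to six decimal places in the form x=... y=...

x=36.741545 y=0.275382

pitch radius r_p = m·N/2 = 2.330·33/2 = 38.445000
base radius r_b = r_p·cos α = 38.445000·cos 23.265° = 35.318954
roll angle φ = 16.431° = 0.28677505 rad
x = r_b·(cos φ + φ·sin φ) = 35.318954·(0.95916107 + 0.28677505·0.28286045) = 36.741545
y = r_b·(sin φ − φ·cos φ) = 35.318954·(0.28286045 − 0.28677505·0.95916107) = 0.275382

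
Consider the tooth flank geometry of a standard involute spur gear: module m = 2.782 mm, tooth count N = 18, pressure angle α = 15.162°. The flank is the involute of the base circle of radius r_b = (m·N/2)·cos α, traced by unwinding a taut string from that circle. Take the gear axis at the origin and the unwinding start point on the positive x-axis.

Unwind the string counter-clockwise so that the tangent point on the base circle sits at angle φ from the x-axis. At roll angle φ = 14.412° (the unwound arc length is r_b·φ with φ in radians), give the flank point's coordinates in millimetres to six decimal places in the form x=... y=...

x=24.918896 y=0.127393

pitch radius r_p = m·N/2 = 2.782·18/2 = 25.038000
base radius r_b = r_p·cos α = 25.038000·cos 15.162° = 24.166432
roll angle φ = 14.412° = 0.25153685 rad
x = r_b·(cos φ + φ·sin φ) = 24.166432·(0.96853105 + 0.25153685·0.24889274) = 24.918896
y = r_b·(sin φ − φ·cos φ) = 24.166432·(0.24889274 − 0.25153685·0.96853105) = 0.127393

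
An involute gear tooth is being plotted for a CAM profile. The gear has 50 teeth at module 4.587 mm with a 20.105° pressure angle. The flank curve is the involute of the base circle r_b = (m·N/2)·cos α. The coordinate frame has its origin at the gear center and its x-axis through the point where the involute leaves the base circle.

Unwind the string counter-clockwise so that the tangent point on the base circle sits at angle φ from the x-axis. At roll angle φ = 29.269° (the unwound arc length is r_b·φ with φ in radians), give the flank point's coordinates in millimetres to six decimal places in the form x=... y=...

pitch radius r_p = m·N/2 = 4.587·50/2 = 114.675000
base radius r_b = r_p·cos α = 114.675000·cos 20.105° = 107.687194
roll angle φ = 29.269° = 0.51084042 rad
x = r_b·(cos φ + φ·sin φ) = 107.687194·(0.87233393 + 0.51084042·0.48891055) = 120.834637
y = r_b·(sin φ − φ·cos φ) = 107.687194·(0.48891055 − 0.51084042·0.87233393) = 4.661468

x=120.834637 y=4.661468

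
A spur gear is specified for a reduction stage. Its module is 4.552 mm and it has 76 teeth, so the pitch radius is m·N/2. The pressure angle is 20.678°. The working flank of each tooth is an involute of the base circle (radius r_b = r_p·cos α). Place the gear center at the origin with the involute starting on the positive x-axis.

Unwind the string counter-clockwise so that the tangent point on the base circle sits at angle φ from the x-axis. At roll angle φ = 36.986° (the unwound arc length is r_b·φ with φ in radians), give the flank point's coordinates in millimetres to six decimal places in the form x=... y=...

x=192.118987 y=13.915000

pitch radius r_p = m·N/2 = 4.552·76/2 = 172.976000
base radius r_b = r_p·cos α = 172.976000·cos 20.678° = 161.832832
roll angle φ = 36.986° = 0.64552748 rad
x = r_b·(cos φ + φ·sin φ) = 161.832832·(0.79878254 + 0.64552748·0.60161986) = 192.118987
y = r_b·(sin φ − φ·cos φ) = 161.832832·(0.60161986 − 0.64552748·0.79878254) = 13.915000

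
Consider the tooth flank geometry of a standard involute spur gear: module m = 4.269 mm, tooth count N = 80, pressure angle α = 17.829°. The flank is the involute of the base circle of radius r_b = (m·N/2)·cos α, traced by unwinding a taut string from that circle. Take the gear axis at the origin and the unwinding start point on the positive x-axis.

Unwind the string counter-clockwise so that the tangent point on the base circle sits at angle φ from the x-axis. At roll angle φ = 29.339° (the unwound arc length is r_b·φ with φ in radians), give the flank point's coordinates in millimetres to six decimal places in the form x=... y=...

pitch radius r_p = m·N/2 = 4.269·80/2 = 170.760000
base radius r_b = r_p·cos α = 170.760000·cos 17.829° = 162.559173
roll angle φ = 29.339° = 0.51206215 rad
x = r_b·(cos φ + φ·sin φ) = 162.559173·(0.87173596 + 0.51206215·0.48997594) = 182.494469
y = r_b·(sin φ − φ·cos φ) = 162.559173·(0.48997594 − 0.51206215·0.87173596) = 7.086434

x=182.494469 y=7.086434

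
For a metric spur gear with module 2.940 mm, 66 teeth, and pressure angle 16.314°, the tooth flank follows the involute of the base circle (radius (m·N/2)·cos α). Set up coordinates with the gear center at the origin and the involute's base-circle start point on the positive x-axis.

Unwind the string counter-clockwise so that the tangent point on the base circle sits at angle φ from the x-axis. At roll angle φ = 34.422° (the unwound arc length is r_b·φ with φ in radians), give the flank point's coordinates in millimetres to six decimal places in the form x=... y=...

pitch radius r_p = m·N/2 = 2.940·66/2 = 97.020000
base radius r_b = r_p·cos α = 97.020000·cos 16.314° = 93.113653
roll angle φ = 34.422° = 0.60077724 rad
x = r_b·(cos φ + φ·sin φ) = 93.113653·(0.82489651 + 0.60077724·0.56528378) = 108.431420
y = r_b·(sin φ − φ·cos φ) = 93.113653·(0.56528378 − 0.60077724·0.82489651) = 6.490463

x=108.431420 y=6.490463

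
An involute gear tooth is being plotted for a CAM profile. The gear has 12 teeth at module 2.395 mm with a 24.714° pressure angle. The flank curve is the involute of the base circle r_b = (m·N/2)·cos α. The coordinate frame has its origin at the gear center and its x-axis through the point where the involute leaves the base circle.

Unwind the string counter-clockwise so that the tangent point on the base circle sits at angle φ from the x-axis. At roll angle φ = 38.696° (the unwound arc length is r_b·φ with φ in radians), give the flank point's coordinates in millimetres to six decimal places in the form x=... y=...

pitch radius r_p = m·N/2 = 2.395·12/2 = 14.370000
base radius r_b = r_p·cos α = 14.370000·cos 24.714° = 13.053795
roll angle φ = 38.696° = 0.67537261 rad
x = r_b·(cos φ + φ·sin φ) = 13.053795·(0.78047406 + 0.67537261·0.62518817) = 15.699917
y = r_b·(sin φ − φ·cos φ) = 13.053795·(0.62518817 − 0.67537261·0.78047406) = 1.280282

x=15.699917 y=1.280282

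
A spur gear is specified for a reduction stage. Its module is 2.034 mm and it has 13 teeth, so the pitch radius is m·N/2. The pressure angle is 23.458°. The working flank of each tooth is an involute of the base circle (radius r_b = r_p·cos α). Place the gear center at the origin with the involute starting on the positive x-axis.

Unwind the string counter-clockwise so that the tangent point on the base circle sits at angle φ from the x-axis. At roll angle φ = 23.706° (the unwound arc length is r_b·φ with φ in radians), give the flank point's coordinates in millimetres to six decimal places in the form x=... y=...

x=13.122412 y=0.281471

pitch radius r_p = m·N/2 = 2.034·13/2 = 13.221000
base radius r_b = r_p·cos α = 13.221000·cos 23.458° = 12.128312
roll angle φ = 23.706° = 0.41374775 rad
x = r_b·(cos φ + φ·sin φ) = 12.128312·(0.91562050 + 0.41374775·0.40204366) = 13.122412
y = r_b·(sin φ − φ·cos φ) = 12.128312·(0.40204366 − 0.41374775·0.91562050) = 0.281471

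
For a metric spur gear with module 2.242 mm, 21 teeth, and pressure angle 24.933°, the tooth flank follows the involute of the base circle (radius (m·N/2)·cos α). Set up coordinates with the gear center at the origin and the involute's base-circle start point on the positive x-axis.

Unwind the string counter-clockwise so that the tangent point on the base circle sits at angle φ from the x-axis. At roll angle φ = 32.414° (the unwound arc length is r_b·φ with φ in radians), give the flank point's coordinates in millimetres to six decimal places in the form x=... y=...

x=24.494575 y=1.247619

pitch radius r_p = m·N/2 = 2.242·21/2 = 23.541000
base radius r_b = r_p·cos α = 23.541000·cos 24.933° = 21.347011
roll angle φ = 32.414° = 0.56573102 rad
x = r_b·(cos φ + φ·sin φ) = 21.347011·(0.84419697 + 0.56573102·0.53603309) = 24.494575
y = r_b·(sin φ − φ·cos φ) = 21.347011·(0.53603309 − 0.56573102·0.84419697) = 1.247619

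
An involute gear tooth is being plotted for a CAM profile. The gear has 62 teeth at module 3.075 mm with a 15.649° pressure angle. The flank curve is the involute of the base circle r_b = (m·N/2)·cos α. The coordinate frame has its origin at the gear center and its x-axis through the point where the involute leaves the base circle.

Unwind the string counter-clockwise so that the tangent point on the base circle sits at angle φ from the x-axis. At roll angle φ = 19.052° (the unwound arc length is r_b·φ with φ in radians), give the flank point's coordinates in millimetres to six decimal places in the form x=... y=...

pitch radius r_p = m·N/2 = 3.075·62/2 = 95.325000
base radius r_b = r_p·cos α = 95.325000·cos 15.649° = 91.791515
roll angle φ = 19.052° = 0.33252013 rad
x = r_b·(cos φ + φ·sin φ) = 91.791515·(0.94522271 + 0.33252013·0.32642615) = 96.726775
y = r_b·(sin φ − φ·cos φ) = 91.791515·(0.32642615 − 0.33252013·0.94522271) = 1.112565

x=96.726775 y=1.112565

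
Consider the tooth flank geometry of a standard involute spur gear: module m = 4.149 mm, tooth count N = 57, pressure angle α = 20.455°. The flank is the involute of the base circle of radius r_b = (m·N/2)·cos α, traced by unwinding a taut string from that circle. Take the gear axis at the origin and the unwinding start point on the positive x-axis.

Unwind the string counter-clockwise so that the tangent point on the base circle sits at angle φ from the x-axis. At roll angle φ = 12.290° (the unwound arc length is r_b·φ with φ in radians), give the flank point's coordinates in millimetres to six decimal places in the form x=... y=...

x=113.310232 y=0.362802

pitch radius r_p = m·N/2 = 4.149·57/2 = 118.246500
base radius r_b = r_p·cos α = 118.246500·cos 20.455° = 110.790698
roll angle φ = 12.290° = 0.21450097 rad
x = r_b·(cos φ + φ·sin φ) = 110.790698·(0.97708274 + 0.21450097·0.21285986) = 113.310232
y = r_b·(sin φ − φ·cos φ) = 110.790698·(0.21285986 − 0.21450097·0.97708274) = 0.362802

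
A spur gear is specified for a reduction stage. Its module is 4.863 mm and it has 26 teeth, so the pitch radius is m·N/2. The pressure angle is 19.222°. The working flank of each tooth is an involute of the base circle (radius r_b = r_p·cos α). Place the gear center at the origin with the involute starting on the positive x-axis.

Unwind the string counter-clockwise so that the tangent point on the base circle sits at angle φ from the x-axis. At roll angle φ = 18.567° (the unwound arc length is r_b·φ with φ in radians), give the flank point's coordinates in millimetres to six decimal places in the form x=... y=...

pitch radius r_p = m·N/2 = 4.863·26/2 = 63.219000
base radius r_b = r_p·cos α = 63.219000·cos 19.222° = 59.694542
roll angle φ = 18.567° = 0.32405528 rad
x = r_b·(cos φ + φ·sin φ) = 59.694542·(0.94795196 + 0.32405528·0.31841338) = 62.747052
y = r_b·(sin φ − φ·cos φ) = 59.694542·(0.31841338 − 0.32405528·0.94795196) = 0.670044

x=62.747052 y=0.670044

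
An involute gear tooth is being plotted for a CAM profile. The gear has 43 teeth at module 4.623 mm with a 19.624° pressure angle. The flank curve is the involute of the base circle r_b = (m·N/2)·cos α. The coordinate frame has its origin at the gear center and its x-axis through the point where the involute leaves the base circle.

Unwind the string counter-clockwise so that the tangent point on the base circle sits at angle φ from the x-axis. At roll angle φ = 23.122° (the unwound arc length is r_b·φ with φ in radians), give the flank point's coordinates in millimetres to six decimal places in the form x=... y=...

pitch radius r_p = m·N/2 = 4.623·43/2 = 99.394500
base radius r_b = r_p·cos α = 99.394500·cos 19.624° = 93.621355
roll angle φ = 23.122° = 0.40355503 rad
x = r_b·(cos φ + φ·sin φ) = 93.621355·(0.91967078 + 0.40355503·0.39269027) = 100.937201
y = r_b·(sin φ − φ·cos φ) = 93.621355·(0.39269027 − 0.40355503·0.91967078) = 2.017775

x=100.937201 y=2.017775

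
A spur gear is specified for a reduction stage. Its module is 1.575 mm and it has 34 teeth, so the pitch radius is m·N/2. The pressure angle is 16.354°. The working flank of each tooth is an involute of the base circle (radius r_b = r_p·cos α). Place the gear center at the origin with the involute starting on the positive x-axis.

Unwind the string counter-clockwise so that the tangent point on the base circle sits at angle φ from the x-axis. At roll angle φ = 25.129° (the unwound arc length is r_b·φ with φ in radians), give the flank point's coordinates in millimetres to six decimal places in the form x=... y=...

pitch radius r_p = m·N/2 = 1.575·34/2 = 26.775000
base radius r_b = r_p·cos α = 26.775000·cos 16.354° = 25.691693
roll angle φ = 25.129° = 0.43858379 rad
x = r_b·(cos φ + φ·sin φ) = 25.691693·(0.90535398 + 0.43858379·0.42465772) = 28.045102
y = r_b·(sin φ − φ·cos φ) = 25.691693·(0.42465772 − 0.43858379·0.90535398) = 0.708683

x=28.045102 y=0.708683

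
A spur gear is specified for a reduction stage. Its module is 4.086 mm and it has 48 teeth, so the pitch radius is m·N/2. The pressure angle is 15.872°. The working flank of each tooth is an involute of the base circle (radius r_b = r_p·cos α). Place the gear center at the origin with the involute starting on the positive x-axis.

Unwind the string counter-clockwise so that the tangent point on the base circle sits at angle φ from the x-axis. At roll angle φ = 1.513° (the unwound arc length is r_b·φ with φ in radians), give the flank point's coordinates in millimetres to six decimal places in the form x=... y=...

pitch radius r_p = m·N/2 = 4.086·48/2 = 98.064000
base radius r_b = r_p·cos α = 98.064000·cos 15.872° = 94.325317
roll angle φ = 1.513° = 0.02640683 rad
x = r_b·(cos φ + φ·sin φ) = 94.325317·(0.99965136 + 0.02640683·0.02640376) = 94.358199
y = r_b·(sin φ − φ·cos φ) = 94.325317·(0.02640376 − 0.02640683·0.99965136) = 0.000579

x=94.358199 y=0.000579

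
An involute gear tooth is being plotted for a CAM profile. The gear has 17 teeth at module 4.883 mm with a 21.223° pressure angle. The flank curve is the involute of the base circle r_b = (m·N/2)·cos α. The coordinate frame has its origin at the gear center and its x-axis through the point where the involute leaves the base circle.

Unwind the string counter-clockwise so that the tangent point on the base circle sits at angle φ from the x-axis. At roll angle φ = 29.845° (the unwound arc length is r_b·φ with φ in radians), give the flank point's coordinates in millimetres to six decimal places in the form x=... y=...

pitch radius r_p = m·N/2 = 4.883·17/2 = 41.505500
base radius r_b = r_p·cos α = 41.505500·cos 21.223° = 38.690537
roll angle φ = 29.845° = 0.52089352 rad
x = r_b·(cos φ + φ·sin φ) = 38.690537·(0.86737486 + 0.52089352·0.49765535) = 43.588771
y = r_b·(sin φ − φ·cos φ) = 38.690537·(0.49765535 − 0.52089352·0.86737486) = 1.773783

x=43.588771 y=1.773783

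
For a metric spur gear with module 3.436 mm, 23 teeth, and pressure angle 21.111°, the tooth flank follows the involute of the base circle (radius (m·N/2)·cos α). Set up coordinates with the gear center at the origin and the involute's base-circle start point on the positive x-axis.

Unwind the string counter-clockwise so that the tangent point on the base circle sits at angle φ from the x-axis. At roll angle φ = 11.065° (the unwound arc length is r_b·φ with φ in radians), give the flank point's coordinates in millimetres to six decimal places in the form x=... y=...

pitch radius r_p = m·N/2 = 3.436·23/2 = 39.514000
base radius r_b = r_p·cos α = 39.514000·cos 21.111° = 36.861994
roll angle φ = 11.065° = 0.19312068 rad
x = r_b·(cos φ + φ·sin φ) = 36.861994·(0.98141009 + 0.19312068·0.19192249) = 37.542993
y = r_b·(sin φ − φ·cos φ) = 36.861994·(0.19192249 − 0.19312068·0.98141009) = 0.088171

x=37.542993 y=0.088171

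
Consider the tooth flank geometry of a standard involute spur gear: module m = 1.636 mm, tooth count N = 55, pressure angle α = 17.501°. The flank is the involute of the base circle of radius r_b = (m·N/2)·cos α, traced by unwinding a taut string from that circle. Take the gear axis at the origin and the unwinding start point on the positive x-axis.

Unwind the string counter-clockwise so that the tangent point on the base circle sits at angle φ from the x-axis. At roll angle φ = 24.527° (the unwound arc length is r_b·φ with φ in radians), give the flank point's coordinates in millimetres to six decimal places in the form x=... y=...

x=46.660603 y=1.101534

pitch radius r_p = m·N/2 = 1.636·55/2 = 44.990000
base radius r_b = r_p·cos α = 44.990000·cos 17.501° = 42.907489
roll angle φ = 24.527° = 0.42807691 rad
x = r_b·(cos φ + φ·sin φ) = 42.907489·(0.90976575 + 0.42807691·0.41512201) = 46.660603
y = r_b·(sin φ − φ·cos φ) = 42.907489·(0.41512201 − 0.42807691·0.90976575) = 1.101534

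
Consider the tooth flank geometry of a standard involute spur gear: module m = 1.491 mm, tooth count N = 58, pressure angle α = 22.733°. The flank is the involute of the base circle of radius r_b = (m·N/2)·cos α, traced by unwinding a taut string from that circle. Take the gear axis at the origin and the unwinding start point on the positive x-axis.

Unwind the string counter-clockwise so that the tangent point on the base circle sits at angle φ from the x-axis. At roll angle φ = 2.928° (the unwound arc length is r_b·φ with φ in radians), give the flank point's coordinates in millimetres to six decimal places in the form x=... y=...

x=39.932047 y=0.001774

pitch radius r_p = m·N/2 = 1.491·58/2 = 43.239000
base radius r_b = r_p·cos α = 43.239000·cos 22.733° = 39.880007
roll angle φ = 2.928° = 0.05110324 rad
x = r_b·(cos φ + φ·sin φ) = 39.880007·(0.99869451 + 0.05110324·0.05108100) = 39.932047
y = r_b·(sin φ − φ·cos φ) = 39.880007·(0.05108100 − 0.05110324·0.99869451) = 0.001774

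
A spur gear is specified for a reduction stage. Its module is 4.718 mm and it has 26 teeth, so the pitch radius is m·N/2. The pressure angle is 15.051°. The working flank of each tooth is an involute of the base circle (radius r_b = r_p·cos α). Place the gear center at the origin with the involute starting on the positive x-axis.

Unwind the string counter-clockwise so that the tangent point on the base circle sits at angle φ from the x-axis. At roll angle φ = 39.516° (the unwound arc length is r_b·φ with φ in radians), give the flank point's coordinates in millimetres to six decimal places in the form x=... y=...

pitch radius r_p = m·N/2 = 4.718·26/2 = 61.334000
base radius r_b = r_p·cos α = 61.334000·cos 15.051° = 59.229941
roll angle φ = 39.516° = 0.68968431 rad
x = r_b·(cos φ + φ·sin φ) = 59.229941·(0.77144693 + 0.68968431·0.63629367) = 71.685328
y = r_b·(sin φ − φ·cos φ) = 59.229941·(0.63629367 − 0.68968431·0.77144693) = 6.174060

x=71.685328 y=6.174060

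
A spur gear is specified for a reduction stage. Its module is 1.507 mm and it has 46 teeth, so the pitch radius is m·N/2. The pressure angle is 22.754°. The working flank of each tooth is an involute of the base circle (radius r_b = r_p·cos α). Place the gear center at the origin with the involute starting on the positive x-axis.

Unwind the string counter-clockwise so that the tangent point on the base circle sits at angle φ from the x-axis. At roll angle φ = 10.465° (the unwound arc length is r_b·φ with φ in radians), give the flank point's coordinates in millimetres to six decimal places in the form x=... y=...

x=32.492193 y=0.064704

pitch radius r_p = m·N/2 = 1.507·46/2 = 34.661000
base radius r_b = r_p·cos α = 34.661000·cos 22.754° = 31.963472
roll angle φ = 10.465° = 0.18264871 rad
x = r_b·(cos φ + φ·sin φ) = 31.963472·(0.98336605 + 0.18264871·0.18163486) = 32.492193
y = r_b·(sin φ − φ·cos φ) = 31.963472·(0.18163486 − 0.18264871·0.98336605) = 0.064704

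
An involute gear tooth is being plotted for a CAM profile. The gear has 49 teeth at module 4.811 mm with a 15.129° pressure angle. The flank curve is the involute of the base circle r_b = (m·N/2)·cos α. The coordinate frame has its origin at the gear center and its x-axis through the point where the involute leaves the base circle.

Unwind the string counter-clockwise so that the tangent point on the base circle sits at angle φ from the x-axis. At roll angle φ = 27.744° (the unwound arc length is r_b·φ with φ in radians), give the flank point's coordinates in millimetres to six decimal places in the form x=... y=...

pitch radius r_p = m·N/2 = 4.811·49/2 = 117.869500
base radius r_b = r_p·cos α = 117.869500·cos 15.129° = 113.784220
roll angle φ = 27.744° = 0.48422415 rad
x = r_b·(cos φ + φ·sin φ) = 113.784220·(0.88503639 + 0.48422415·0.46552184) = 126.352064
y = r_b·(sin φ − φ·cos φ) = 113.784220·(0.46552184 − 0.48422415·0.88503639) = 4.206130

x=126.352064 y=4.206130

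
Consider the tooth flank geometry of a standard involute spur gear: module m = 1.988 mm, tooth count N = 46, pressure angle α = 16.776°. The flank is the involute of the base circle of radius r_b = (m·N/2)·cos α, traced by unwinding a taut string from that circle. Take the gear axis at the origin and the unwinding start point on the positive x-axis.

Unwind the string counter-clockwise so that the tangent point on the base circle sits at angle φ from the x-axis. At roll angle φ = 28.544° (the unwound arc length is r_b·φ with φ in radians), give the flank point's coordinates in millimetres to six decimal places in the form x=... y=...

x=48.878180 y=1.759925

pitch radius r_p = m·N/2 = 1.988·46/2 = 45.724000
base radius r_b = r_p·cos α = 45.724000·cos 16.776° = 43.778009
roll angle φ = 28.544° = 0.49818678 rad
x = r_b·(cos φ + φ·sin φ) = 43.778009·(0.87845042 + 0.49818678·0.47783350) = 48.878180
y = r_b·(sin φ − φ·cos φ) = 43.778009·(0.47783350 − 0.49818678·0.87845042) = 1.759925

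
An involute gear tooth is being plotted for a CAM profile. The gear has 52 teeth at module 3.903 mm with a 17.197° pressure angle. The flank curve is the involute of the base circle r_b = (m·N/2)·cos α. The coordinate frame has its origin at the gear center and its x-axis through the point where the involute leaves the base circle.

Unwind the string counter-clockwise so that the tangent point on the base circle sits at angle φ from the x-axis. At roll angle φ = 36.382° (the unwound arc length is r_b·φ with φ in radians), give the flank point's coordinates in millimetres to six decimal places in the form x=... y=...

pitch radius r_p = m·N/2 = 3.903·52/2 = 101.478000
base radius r_b = r_p·cos α = 101.478000·cos 17.197° = 96.941309
roll angle φ = 36.382° = 0.63498569 rad
x = r_b·(cos φ + φ·sin φ) = 96.941309·(0.80508019 + 0.63498569·0.59316599) = 114.558656
y = r_b·(sin φ − φ·cos φ) = 96.941309·(0.59316599 − 0.63498569·0.80508019) = 7.944495

x=114.558656 y=7.944495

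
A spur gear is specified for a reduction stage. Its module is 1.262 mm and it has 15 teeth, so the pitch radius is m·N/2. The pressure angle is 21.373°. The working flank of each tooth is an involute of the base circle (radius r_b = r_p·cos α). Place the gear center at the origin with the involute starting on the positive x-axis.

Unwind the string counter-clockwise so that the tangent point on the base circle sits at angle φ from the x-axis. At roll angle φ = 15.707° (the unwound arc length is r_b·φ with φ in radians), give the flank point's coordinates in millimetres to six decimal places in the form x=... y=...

pitch radius r_p = m·N/2 = 1.262·15/2 = 9.465000
base radius r_b = r_p·cos α = 9.465000·cos 21.373° = 8.814070
roll angle φ = 15.707° = 0.27413887 rad
x = r_b·(cos φ + φ·sin φ) = 8.814070·(0.96265868 + 0.27413887·0.27071806) = 9.139071
y = r_b·(sin φ − φ·cos φ) = 8.814070·(0.27071806 − 0.27413887·0.96265868) = 0.060076

x=9.139071 y=0.060076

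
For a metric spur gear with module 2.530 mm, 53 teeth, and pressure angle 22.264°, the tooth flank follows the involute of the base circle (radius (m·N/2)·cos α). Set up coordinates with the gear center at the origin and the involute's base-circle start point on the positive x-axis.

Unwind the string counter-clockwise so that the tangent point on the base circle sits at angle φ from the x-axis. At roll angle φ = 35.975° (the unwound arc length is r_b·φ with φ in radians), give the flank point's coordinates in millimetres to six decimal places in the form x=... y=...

pitch radius r_p = m·N/2 = 2.530·53/2 = 67.045000
base radius r_b = r_p·cos α = 67.045000·cos 22.264° = 62.046658
roll angle φ = 35.975° = 0.62788220 rad
x = r_b·(cos φ + φ·sin φ) = 62.046658·(0.80927339 + 0.62788220·0.58743220) = 73.097888
y = r_b·(sin φ − φ·cos φ) = 62.046658·(0.58743220 − 0.62788220·0.80927339) = 4.920538

x=73.097888 y=4.920538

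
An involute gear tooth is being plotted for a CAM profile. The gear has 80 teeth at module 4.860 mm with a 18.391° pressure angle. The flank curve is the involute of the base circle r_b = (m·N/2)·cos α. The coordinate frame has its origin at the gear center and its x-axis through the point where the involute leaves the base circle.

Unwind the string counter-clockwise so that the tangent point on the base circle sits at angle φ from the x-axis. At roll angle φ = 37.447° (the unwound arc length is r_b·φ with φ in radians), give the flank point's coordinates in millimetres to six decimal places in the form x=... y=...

x=219.761681 y=16.444643

pitch radius r_p = m·N/2 = 4.860·80/2 = 194.400000
base radius r_b = r_p·cos α = 194.400000·cos 18.391° = 184.471133
roll angle φ = 37.447° = 0.65357344 rad
x = r_b·(cos φ + φ·sin φ) = 184.471133·(0.79391612 + 0.65357344·0.60802730) = 219.761681
y = r_b·(sin φ − φ·cos φ) = 184.471133·(0.60802730 − 0.65357344·0.79391612) = 16.444643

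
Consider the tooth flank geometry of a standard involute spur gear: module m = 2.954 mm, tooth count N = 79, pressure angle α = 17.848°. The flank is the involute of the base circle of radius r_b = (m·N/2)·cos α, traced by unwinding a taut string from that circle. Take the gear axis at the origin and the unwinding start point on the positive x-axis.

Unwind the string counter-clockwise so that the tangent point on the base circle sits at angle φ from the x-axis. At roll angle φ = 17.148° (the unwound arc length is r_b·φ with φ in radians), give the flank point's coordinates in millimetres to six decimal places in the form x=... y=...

x=115.930924 y=0.983655

pitch radius r_p = m·N/2 = 2.954·79/2 = 116.683000
base radius r_b = r_p·cos α = 116.683000·cos 17.848° = 111.067393
roll angle φ = 17.148° = 0.29928906 rad
x = r_b·(cos φ + φ·sin φ) = 111.067393·(0.95554634 + 0.29928906·0.29484095) = 115.930924
y = r_b·(sin φ − φ·cos φ) = 111.067393·(0.29484095 − 0.29928906·0.95554634) = 0.983655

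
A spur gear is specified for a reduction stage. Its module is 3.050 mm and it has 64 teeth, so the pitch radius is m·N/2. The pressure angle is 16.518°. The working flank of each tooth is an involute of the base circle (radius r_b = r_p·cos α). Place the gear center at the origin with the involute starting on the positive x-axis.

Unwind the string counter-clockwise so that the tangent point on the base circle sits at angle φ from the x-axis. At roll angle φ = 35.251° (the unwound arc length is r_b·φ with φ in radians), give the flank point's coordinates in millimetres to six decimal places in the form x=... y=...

x=109.640904 y=6.992659

pitch radius r_p = m·N/2 = 3.050·64/2 = 97.600000
base radius r_b = r_p·cos α = 97.600000·cos 16.518° = 93.572093
roll angle φ = 35.251° = 0.61524601 rad
x = r_b·(cos φ + φ·sin φ) = 93.572093·(0.81663148 + 0.61524601·0.57715944) = 109.640904
y = r_b·(sin φ − φ·cos φ) = 93.572093·(0.57715944 − 0.61524601·0.81663148) = 6.992659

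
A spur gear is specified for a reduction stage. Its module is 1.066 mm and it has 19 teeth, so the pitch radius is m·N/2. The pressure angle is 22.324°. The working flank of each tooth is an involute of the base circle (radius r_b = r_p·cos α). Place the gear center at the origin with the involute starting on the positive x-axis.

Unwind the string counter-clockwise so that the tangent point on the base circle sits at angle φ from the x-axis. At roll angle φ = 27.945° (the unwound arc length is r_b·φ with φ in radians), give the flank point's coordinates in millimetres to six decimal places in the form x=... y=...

x=10.416836 y=0.353755

pitch radius r_p = m·N/2 = 1.066·19/2 = 10.127000
base radius r_b = r_p·cos α = 10.127000·cos 22.324° = 9.367988
roll angle φ = 27.945° = 0.48773226 rad
x = r_b·(cos φ + φ·sin φ) = 9.367988·(0.88339785 + 0.48773226·0.46862378) = 10.416836
y = r_b·(sin φ − φ·cos φ) = 9.367988·(0.46862378 − 0.48773226·0.88339785) = 0.353755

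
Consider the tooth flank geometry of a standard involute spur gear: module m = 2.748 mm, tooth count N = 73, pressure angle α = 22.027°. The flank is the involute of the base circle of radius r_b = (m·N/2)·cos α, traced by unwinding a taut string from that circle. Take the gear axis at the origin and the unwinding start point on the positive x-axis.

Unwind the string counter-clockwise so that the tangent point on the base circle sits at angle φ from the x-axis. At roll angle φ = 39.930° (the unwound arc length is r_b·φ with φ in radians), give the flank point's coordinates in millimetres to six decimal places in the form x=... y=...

pitch radius r_p = m·N/2 = 2.748·73/2 = 100.302000
base radius r_b = r_p·cos α = 100.302000·cos 22.027° = 92.980678
roll angle φ = 39.930° = 0.69690997 rad
x = r_b·(cos φ + φ·sin φ) = 92.980678·(0.76682918 + 0.69690997·0.64185123) = 112.891720
y = r_b·(sin φ − φ·cos φ) = 92.980678·(0.64185123 − 0.69690997·0.76682918) = 9.989874

x=112.891720 y=9.989874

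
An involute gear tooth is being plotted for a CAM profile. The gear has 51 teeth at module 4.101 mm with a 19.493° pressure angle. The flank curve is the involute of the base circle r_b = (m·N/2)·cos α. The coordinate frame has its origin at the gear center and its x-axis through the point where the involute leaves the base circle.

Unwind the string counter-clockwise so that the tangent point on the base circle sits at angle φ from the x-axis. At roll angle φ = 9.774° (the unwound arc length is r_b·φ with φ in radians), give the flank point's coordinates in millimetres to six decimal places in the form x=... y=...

pitch radius r_p = m·N/2 = 4.101·51/2 = 104.575500
base radius r_b = r_p·cos α = 104.575500·cos 19.493° = 98.581469
roll angle φ = 9.774° = 0.17058848 rad
x = r_b·(cos φ + φ·sin φ) = 98.581469·(0.98548504 + 0.17058848·0.16976232) = 100.005432
y = r_b·(sin φ − φ·cos φ) = 98.581469·(0.16976232 − 0.17058848·0.98548504) = 0.162652

x=100.005432 y=0.162652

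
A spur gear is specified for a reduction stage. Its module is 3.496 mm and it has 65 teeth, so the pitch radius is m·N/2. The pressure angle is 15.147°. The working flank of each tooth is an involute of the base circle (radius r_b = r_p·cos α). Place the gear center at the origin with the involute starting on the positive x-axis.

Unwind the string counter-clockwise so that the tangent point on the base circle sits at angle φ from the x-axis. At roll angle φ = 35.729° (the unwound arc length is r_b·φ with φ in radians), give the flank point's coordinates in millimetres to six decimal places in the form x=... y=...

pitch radius r_p = m·N/2 = 3.496·65/2 = 113.620000
base radius r_b = r_p·cos α = 113.620000·cos 15.147° = 109.672684
roll angle φ = 35.729° = 0.62358869 rad
x = r_b·(cos φ + φ·sin φ) = 109.672684·(0.81178807 + 0.62358869·0.58395217) = 128.967841
y = r_b·(sin φ − φ·cos φ) = 109.672684·(0.58395217 − 0.62358869·0.81178807) = 8.524892

x=128.967841 y=8.524892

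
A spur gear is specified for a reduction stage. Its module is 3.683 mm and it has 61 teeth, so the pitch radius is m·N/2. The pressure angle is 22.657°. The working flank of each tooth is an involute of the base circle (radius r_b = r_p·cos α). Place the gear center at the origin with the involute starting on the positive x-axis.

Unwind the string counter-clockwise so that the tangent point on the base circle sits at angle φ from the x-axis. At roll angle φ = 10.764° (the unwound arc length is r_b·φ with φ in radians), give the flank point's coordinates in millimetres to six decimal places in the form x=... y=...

pitch radius r_p = m·N/2 = 3.683·61/2 = 112.331500
base radius r_b = r_p·cos α = 112.331500·cos 22.657° = 103.662592
roll angle φ = 10.764° = 0.18786724 rad
x = r_b·(cos φ + φ·sin φ) = 103.662592·(0.98240479 + 0.18786724·0.18676409) = 105.475821
y = r_b·(sin φ − φ·cos φ) = 103.662592·(0.18676409 − 0.18786724·0.98240479) = 0.228308

x=105.475821 y=0.228308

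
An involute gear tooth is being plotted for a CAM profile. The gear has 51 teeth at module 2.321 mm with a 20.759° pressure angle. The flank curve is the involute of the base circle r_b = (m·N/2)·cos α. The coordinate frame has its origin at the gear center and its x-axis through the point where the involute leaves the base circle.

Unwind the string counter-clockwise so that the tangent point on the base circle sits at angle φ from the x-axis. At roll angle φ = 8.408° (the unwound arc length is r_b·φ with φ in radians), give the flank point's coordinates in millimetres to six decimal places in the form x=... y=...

pitch radius r_p = m·N/2 = 2.321·51/2 = 59.185500
base radius r_b = r_p·cos α = 59.185500·cos 20.759° = 55.343150
roll angle φ = 8.408° = 0.14674728 rad
x = r_b·(cos φ + φ·sin φ) = 55.343150·(0.98925193 + 0.14674728·0.14622116) = 55.935847
y = r_b·(sin φ − φ·cos φ) = 55.343150·(0.14622116 − 0.14674728·0.98925193) = 0.058172

x=55.935847 y=0.058172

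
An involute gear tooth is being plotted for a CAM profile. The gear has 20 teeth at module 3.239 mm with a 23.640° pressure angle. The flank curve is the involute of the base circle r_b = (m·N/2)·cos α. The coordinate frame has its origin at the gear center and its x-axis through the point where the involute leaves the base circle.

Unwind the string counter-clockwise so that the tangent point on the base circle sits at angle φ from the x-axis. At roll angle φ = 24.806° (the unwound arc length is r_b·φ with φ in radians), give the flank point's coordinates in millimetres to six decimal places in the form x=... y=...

x=32.323856 y=0.787706

pitch radius r_p = m·N/2 = 3.239·20/2 = 32.390000
base radius r_b = r_p·cos α = 32.390000·cos 23.640° = 29.671929
roll angle φ = 24.806° = 0.43294637 rad
x = r_b·(cos φ + φ·sin φ) = 29.671929·(0.90773355 + 0.43294637·0.41954714) = 32.323856
y = r_b·(sin φ − φ·cos φ) = 29.671929·(0.41954714 − 0.43294637·0.90773355) = 0.787706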